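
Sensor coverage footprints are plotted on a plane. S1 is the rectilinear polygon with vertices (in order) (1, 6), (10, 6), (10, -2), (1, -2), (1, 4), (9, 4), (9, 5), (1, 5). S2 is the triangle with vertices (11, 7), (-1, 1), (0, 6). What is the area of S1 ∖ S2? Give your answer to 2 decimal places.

|S1| = 64, |S1∩S2| = 11.
|S1 ∖ S2| = |S1| − |S1∩S2| = 64 − 11 = 53.00.

53.00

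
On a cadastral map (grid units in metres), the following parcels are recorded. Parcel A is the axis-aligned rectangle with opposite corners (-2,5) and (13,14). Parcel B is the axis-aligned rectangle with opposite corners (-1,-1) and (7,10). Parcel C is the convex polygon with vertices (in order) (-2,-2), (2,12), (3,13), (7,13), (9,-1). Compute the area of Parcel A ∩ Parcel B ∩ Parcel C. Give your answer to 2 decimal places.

31.43

The intersection is the polygon with vertices (7,10), (7,5), (0,5), (1.429,10).
By the shoelace formula its area is 31.43.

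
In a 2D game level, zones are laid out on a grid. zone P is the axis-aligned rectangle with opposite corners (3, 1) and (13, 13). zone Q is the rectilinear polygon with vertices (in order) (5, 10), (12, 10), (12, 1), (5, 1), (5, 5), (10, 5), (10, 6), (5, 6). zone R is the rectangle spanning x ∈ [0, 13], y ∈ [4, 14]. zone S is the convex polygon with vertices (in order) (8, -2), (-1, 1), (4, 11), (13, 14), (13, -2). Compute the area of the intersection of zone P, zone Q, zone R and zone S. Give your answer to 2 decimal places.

The intersection is the polygon with vertices (10,5), (10,6), (5,6), (5,10), (12,10), (12,4), (5,4), (5,5).
By the shoelace formula its area is 37.00.

37.00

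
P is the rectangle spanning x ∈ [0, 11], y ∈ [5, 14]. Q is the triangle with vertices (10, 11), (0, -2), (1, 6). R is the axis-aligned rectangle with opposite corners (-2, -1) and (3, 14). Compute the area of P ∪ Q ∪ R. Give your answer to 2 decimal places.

151.02

By inclusion–exclusion:
Individual areas: |P| = 99, |Q| = 33.5, |R| = 75.
|P∩Q| = 17.7163.
|P∩R|: x∈[0,3], y∈[5,14] → 3·9 = 27.
|Q∩R| = 14.939.
|P∩Q∩R| = 3.1736.
|P ∪ Q ∪ R| = 207.5 − 59.6553 + 3.1736 = 151.02.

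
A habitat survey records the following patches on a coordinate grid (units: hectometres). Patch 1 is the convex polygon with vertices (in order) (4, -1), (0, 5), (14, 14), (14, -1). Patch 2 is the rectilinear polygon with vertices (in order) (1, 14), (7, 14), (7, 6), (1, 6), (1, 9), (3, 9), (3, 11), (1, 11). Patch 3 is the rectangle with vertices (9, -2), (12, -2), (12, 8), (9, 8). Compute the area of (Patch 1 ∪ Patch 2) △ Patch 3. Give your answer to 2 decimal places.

|Patch 1 ∪ Patch 2| = 169.4722.
|(Patch 1 ∪ Patch 2) ∩ Patch 3| = 27.
|(Patch 1 ∪ Patch 2) △ Patch 3| = 169.4722 + 30 − 54 = 145.47.

145.47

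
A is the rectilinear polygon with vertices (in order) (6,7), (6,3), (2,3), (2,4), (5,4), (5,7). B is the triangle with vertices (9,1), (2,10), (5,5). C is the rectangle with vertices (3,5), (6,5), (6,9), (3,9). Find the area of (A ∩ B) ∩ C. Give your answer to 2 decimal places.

0.51

The region (A ∩ B) ∩ C is the polygon with vertices (5,6.143), (5.889,5), (5,5).
By the shoelace formula its area is 0.51.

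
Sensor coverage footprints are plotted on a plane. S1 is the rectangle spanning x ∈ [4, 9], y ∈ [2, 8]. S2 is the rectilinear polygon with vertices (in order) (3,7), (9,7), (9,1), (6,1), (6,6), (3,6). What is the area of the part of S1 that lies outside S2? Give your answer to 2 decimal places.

13.00

|S1| = 30, |S1∩S2| = 17.
|S1 ∖ S2| = |S1| − |S1∩S2| = 30 − 17 = 13.00.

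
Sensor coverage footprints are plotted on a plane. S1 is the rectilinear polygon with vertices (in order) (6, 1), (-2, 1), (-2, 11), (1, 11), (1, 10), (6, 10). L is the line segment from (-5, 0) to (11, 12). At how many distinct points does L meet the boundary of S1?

2

The segment meets the boundary at (6,8.25), (-2,2.25).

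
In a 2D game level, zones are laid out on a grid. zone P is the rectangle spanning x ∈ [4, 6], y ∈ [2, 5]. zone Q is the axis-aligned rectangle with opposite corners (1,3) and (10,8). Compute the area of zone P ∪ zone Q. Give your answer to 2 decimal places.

By inclusion–exclusion:
Individual areas: |zone P| = 6, |zone Q| = 45.
|zone P∩zone Q|: x∈[4,6], y∈[3,5] → 2·2 = 4.
|zone P ∪ zone Q| = 51 − 4 = 47.00.

47.00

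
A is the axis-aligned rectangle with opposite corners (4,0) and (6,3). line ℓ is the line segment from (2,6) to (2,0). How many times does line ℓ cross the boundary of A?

0

The segment lies entirely outside A and never meets its boundary.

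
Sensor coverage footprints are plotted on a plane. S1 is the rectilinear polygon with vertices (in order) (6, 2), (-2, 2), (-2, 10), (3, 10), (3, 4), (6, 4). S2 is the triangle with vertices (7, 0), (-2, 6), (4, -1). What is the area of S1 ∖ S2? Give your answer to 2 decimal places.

|S1| = 46, |S1∩S2| = 5.1429.
|S1 ∖ S2| = |S1| − |S1∩S2| = 46 − 5.1429 = 40.86.

40.86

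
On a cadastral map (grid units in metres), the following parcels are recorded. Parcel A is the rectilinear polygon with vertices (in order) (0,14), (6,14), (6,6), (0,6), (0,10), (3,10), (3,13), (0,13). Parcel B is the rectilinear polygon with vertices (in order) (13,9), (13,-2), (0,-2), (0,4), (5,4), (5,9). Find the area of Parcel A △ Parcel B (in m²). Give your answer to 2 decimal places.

151.00

|Parcel A| = 39, |Parcel B| = 118, |Parcel A∩Parcel B| = 3.
|Parcel A △ Parcel B| = |Parcel A| + |Parcel B| − 2·|Parcel A∩Parcel B| = 39 + 118 − 6 = 151.00.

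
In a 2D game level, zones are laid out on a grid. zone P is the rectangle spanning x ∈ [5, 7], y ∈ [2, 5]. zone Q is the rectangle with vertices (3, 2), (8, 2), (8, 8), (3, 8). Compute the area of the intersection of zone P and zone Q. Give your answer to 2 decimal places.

|zone P∩zone Q|: x∈[5,7], y∈[2,5] → 2·3 = 6.

6.00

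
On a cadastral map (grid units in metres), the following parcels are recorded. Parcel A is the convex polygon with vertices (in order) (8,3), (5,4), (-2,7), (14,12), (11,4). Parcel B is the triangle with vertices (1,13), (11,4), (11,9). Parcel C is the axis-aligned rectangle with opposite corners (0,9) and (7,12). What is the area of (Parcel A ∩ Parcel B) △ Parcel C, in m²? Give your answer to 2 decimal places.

36.72

|Parcel A ∩ Parcel B| = 17.5834.
|(Parcel A ∩ Parcel B) ∩ Parcel C| = 0.9297.
|(Parcel A ∩ Parcel B) △ Parcel C| = 17.5834 + 21 − 1.8595 = 36.72.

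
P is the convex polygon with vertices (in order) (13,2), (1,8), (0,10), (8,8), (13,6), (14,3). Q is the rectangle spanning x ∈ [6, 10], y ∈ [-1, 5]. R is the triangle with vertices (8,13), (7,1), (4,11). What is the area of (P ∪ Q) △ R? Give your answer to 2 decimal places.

|P ∪ Q| = 61.75.
|(P ∪ Q) ∩ R| = 10.1789.
|(P ∪ Q) △ R| = 61.75 + 23 − 20.3577 = 64.39.

64.39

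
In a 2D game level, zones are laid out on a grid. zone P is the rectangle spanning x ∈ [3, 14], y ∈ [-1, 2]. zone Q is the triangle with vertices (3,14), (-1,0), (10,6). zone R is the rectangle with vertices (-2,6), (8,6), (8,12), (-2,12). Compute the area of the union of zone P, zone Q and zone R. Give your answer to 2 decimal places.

125.46

By inclusion–exclusion:
Individual areas: |zone P| = 33, |zone Q| = 65, |zone R| = 60.
|zone P∩zone Q| = 0.
|zone P∩zone R| = 0 (no overlap).
|zone Q∩zone R| = 32.5357.
|zone P∩zone Q∩zone R| = 0.
|zone P ∪ zone Q ∪ zone R| = 158 − 32.5357 + 0 = 125.46.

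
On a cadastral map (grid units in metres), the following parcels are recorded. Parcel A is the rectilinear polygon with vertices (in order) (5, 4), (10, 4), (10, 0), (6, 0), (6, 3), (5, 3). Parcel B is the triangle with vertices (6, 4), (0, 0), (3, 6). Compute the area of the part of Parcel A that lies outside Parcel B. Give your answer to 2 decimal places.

16.67

|Parcel A| = 17, |Parcel A∩Parcel B| = 0.3333.
|Parcel A ∖ Parcel B| = |Parcel A| − |Parcel A∩Parcel B| = 17 − 0.3333 = 16.67.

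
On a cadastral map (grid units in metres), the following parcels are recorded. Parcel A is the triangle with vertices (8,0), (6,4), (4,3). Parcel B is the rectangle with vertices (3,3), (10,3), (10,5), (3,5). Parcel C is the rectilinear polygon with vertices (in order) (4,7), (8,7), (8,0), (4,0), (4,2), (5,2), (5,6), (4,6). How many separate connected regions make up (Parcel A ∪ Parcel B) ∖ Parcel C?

(Parcel A ∪ Parcel B) ∖ Parcel C splits into 2 disjoint pieces (area 4.375, area 4).

2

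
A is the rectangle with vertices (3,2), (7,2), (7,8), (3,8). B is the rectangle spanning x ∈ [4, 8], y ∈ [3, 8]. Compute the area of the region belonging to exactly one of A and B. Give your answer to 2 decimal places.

14.00

|A∩B|: x∈[4,7], y∈[3,8] → 3·5 = 15.
|A △ B| = |A| + |B| − 2·|A∩B| = 24 + 20 − 30 = 14.00.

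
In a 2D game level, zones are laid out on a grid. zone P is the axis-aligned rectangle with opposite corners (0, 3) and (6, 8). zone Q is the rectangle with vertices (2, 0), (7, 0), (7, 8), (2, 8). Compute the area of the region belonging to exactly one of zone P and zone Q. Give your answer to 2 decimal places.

|zone P∩zone Q|: x∈[2,6], y∈[3,8] → 4·5 = 20.
|zone P △ zone Q| = |zone P| + |zone Q| − 2·|zone P∩zone Q| = 30 + 40 − 40 = 30.00.

30.00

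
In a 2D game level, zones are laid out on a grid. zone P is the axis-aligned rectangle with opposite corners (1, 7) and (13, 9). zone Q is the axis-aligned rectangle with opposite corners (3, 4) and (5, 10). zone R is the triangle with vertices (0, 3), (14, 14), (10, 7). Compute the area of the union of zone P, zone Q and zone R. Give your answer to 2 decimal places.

By inclusion–exclusion:
Individual areas: |zone P| = 24, |zone Q| = 12, |zone R| = 27.
|zone P∩zone Q|: x∈[3,5], y∈[7,9] → 2·2 = 4.
|zone P∩zone R| = 8.4156.
|zone Q∩zone R| = 3.0857.
|zone P∩zone Q∩zone R| = 0.
|zone P ∪ zone Q ∪ zone R| = 63 − 15.5013 + 0 = 47.50.

47.50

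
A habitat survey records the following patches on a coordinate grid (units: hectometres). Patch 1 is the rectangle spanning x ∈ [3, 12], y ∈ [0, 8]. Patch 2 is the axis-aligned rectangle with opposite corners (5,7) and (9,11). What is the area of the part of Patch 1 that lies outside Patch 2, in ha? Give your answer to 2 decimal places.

68.00

|Patch 1∩Patch 2|: x∈[5,9], y∈[7,8] → 4·1 = 4.
|Patch 1| = 72.
|Patch 1 ∖ Patch 2| = |Patch 1| − |Patch 1∩Patch 2| = 72 − 4 = 68.00.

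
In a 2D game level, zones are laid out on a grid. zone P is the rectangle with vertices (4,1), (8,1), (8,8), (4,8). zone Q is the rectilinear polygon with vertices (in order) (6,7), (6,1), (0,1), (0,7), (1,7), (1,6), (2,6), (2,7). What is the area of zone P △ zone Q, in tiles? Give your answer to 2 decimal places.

|zone P| = 28, |zone Q| = 35, |zone P∩zone Q| = 12.
|zone P △ zone Q| = |zone P| + |zone Q| − 2·|zone P∩zone Q| = 28 + 35 − 24 = 39.00.

39.00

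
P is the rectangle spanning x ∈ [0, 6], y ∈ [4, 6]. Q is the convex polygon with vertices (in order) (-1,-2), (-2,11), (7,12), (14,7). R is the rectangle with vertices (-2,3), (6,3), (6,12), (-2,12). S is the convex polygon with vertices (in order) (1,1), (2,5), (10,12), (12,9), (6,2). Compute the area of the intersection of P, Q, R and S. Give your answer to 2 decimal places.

The intersection is the polygon with vertices (6,6), (6,4), (1.75,4), (2,5), (3.143,6).
By the shoelace formula its area is 7.55.

7.55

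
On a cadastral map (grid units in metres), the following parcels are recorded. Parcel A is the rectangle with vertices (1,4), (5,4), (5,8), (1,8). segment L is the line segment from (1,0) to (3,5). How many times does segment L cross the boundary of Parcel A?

1

The segment meets the boundary at (2.6,4).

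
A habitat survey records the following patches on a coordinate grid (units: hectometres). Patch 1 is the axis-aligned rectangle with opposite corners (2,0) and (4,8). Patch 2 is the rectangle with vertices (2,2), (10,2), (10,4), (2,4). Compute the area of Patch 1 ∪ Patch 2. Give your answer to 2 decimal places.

28.00

By inclusion–exclusion:
Individual areas: |Patch 1| = 16, |Patch 2| = 16.
|Patch 1∩Patch 2|: x∈[2,4], y∈[2,4] → 2·2 = 4.
|Patch 1 ∪ Patch 2| = 32 − 4 = 28.00.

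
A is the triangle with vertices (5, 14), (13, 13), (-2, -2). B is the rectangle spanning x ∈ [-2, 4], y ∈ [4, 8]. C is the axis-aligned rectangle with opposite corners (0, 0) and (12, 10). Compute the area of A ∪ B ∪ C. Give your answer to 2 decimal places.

By inclusion–exclusion:
Individual areas: |A| = 67.5, |B| = 24, |C| = 120.
|A∩B| = 10.
|A∩C| = 37.9286.
|B∩C|: x∈[0,4], y∈[4,8] → 4·4 = 16.
|A∩B∩C| = 10.
|A ∪ B ∪ C| = 211.5 − 63.9286 + 10 = 157.57.

157.57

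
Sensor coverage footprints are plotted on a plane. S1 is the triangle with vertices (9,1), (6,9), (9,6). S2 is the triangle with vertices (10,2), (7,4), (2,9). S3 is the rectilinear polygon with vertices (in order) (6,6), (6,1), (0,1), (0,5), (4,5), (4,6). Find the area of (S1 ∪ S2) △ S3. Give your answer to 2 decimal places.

|S1 ∪ S2| = 9.7133.
|(S1 ∪ S2) ∩ S3| = 0.3571.
|(S1 ∪ S2) △ S3| = 9.7133 + 26 − 0.7143 = 35.00.

35.00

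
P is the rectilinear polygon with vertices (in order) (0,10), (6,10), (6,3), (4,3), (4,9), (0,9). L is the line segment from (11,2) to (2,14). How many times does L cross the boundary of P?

2

The segment meets the boundary at (5,10), (6,8.667).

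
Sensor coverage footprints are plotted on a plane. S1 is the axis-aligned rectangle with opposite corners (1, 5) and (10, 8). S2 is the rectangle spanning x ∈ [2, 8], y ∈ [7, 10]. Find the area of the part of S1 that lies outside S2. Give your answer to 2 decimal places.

|S1∩S2|: x∈[2,8], y∈[7,8] → 6·1 = 6.
|S1| = 27.
|S1 ∖ S2| = |S1| − |S1∩S2| = 27 − 6 = 21.00.

21.00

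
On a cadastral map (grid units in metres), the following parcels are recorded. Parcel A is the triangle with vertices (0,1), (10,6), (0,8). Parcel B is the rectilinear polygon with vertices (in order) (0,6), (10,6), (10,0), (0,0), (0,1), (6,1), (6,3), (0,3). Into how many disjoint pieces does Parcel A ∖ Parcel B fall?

Parcel A ∖ Parcel B splits into 2 disjoint pieces (area 4, area 10).

2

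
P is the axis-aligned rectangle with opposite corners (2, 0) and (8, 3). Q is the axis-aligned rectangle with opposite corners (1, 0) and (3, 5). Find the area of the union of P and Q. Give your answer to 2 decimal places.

By inclusion–exclusion:
Individual areas: |P| = 18, |Q| = 10.
|P∩Q|: x∈[2,3], y∈[0,3] → 1·3 = 3.
|P ∪ Q| = 28 − 3 = 25.00.

25.00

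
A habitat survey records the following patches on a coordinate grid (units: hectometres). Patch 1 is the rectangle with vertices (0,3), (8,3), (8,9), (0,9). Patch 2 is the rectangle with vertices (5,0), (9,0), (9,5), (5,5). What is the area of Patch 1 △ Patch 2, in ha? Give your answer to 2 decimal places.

56.00

|Patch 1∩Patch 2|: x∈[5,8], y∈[3,5] → 3·2 = 6.
|Patch 1 △ Patch 2| = |Patch 1| + |Patch 2| − 2·|Patch 1∩Patch 2| = 48 + 20 − 12 = 56.00.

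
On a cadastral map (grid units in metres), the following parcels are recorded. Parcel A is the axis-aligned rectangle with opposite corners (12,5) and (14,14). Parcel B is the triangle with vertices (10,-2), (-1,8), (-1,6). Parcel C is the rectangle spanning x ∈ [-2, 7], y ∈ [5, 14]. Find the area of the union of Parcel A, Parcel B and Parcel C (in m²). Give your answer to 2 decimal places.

105.74

By inclusion–exclusion:
Individual areas: |Parcel A| = 18, |Parcel B| = 11, |Parcel C| = 81.
|Parcel A∩Parcel B| = 0.
|Parcel A∩Parcel C| = 0 (no overlap).
|Parcel B∩Parcel C| = 4.2625.
|Parcel A∩Parcel B∩Parcel C| = 0.
|Parcel A ∪ Parcel B ∪ Parcel C| = 110 − 4.2625 + 0 = 105.74.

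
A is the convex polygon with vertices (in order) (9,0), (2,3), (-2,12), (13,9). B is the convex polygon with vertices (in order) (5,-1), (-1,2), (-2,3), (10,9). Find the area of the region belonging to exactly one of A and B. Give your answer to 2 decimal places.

89.22

|A| = 99, |B| = 46.5, |A∩B| = 28.139.
|A △ B| = |A| + |B| − 2·|A∩B| = 99 + 46.5 − 56.2781 = 89.22.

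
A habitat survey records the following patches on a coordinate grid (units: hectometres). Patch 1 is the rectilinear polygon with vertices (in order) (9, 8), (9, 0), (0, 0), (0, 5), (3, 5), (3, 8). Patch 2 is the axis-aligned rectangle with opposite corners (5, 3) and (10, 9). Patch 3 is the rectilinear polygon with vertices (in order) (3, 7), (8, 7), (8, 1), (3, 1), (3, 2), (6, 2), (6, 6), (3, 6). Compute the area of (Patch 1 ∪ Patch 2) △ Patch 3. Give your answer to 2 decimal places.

|Patch 1 ∪ Patch 2| = 73.
|(Patch 1 ∪ Patch 2) ∩ Patch 3| = 18.
|(Patch 1 ∪ Patch 2) △ Patch 3| = 73 + 18 − 36 = 55.00.

55.00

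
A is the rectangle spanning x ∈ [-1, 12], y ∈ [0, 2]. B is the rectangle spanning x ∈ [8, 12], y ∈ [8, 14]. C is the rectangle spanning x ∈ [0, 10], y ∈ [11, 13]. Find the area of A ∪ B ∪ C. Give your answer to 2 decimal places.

By inclusion–exclusion:
Individual areas: |A| = 26, |B| = 24, |C| = 20.
|A∩B| = 0 (no overlap).
|A∩C| = 0 (no overlap).
|B∩C|: x∈[8,10], y∈[11,13] → 2·2 = 4.
|A∩B∩C| = 0.
|A ∪ B ∪ C| = 70 − 4 + 0 = 66.00.

66.00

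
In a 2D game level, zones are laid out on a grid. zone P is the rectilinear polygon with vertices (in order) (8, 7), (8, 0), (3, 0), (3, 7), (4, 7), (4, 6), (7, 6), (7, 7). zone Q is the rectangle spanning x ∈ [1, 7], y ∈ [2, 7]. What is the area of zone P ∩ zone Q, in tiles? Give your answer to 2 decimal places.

17.00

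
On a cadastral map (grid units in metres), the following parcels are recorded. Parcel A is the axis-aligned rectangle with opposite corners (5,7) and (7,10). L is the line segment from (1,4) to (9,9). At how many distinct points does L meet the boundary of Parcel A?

2

The segment meets the boundary at (5.8,7), (7,7.75).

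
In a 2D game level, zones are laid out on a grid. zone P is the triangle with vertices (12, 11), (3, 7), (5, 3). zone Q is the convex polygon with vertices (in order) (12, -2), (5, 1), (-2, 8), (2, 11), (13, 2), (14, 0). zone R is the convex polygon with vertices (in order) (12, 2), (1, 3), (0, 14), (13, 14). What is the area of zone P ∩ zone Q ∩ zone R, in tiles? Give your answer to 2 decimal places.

12.56

The intersection is the polygon with vertices (3,7), (5.52,8.12), (7.828,6.232), (5,3).
By the shoelace formula its area is 12.56.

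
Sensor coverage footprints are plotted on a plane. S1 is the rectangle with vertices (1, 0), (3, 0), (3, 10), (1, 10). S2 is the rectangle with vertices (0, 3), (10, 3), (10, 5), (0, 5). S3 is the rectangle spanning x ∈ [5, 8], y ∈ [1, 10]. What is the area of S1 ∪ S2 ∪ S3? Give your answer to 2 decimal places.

By inclusion–exclusion:
Individual areas: |S1| = 20, |S2| = 20, |S3| = 27.
|S1∩S2|: x∈[1,3], y∈[3,5] → 2·2 = 4.
|S1∩S3| = 0 (no overlap).
|S2∩S3|: x∈[5,8], y∈[3,5] → 3·2 = 6.
|S1∩S2∩S3| = 0.
|S1 ∪ S2 ∪ S3| = 67 − 10 + 0 = 57.00.

57.00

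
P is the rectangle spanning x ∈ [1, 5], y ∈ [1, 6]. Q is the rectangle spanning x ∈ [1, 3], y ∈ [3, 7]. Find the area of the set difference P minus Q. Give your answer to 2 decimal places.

14.00

|P∩Q|: x∈[1,3], y∈[3,6] → 2·3 = 6.
|P| = 20.
|P ∖ Q| = |P| − |P∩Q| = 20 − 6 = 14.00.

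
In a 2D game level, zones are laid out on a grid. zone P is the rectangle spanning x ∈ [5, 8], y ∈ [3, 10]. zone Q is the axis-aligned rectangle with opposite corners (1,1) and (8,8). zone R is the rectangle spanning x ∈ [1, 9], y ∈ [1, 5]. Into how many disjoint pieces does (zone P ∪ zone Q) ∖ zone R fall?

(zone P ∪ zone Q) ∖ zone R is a single connected region.

1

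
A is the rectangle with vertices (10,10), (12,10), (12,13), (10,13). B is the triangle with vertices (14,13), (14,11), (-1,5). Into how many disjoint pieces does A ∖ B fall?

A ∖ B splits into 2 disjoint pieces (area 0.05, area 3.2).

2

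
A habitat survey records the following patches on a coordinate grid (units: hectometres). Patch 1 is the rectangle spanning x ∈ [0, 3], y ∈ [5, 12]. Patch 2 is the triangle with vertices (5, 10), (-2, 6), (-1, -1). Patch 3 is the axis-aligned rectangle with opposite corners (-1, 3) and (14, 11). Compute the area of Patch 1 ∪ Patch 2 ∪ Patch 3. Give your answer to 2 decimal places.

131.15

By inclusion–exclusion:
Individual areas: |Patch 1| = 21, |Patch 2| = 26.5, |Patch 3| = 120.
|Patch 1∩Patch 2| = 8.5152.
|Patch 1∩Patch 3|: x∈[0,3], y∈[5,11] → 3·6 = 18.
|Patch 2∩Patch 3| = 18.3506.
|Patch 1∩Patch 2∩Patch 3| = 8.5152.
|Patch 1 ∪ Patch 2 ∪ Patch 3| = 167.5 − 44.8658 + 8.5152 = 131.15.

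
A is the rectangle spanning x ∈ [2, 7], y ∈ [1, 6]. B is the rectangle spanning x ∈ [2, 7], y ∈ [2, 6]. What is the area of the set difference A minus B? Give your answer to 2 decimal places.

|A∩B|: x∈[2,7], y∈[2,6] → 5·4 = 20.
|A| = 25.
|A ∖ B| = |A| − |A∩B| = 25 − 20 = 5.00.

5.00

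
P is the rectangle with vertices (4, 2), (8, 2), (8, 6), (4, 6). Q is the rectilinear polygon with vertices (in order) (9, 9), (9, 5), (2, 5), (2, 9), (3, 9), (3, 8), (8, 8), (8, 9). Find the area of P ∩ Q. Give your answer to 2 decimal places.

The intersection is the polygon with vertices (4,6), (8,6), (8,5), (4,5).
By the shoelace formula its area is 4.00.

4.00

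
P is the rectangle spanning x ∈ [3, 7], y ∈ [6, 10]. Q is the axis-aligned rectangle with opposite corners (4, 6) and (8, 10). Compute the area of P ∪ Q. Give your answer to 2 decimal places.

20.00

By inclusion–exclusion:
Individual areas: |P| = 16, |Q| = 16.
|P∩Q|: x∈[4,7], y∈[6,10] → 3·4 = 12.
|P ∪ Q| = 32 − 12 = 20.00.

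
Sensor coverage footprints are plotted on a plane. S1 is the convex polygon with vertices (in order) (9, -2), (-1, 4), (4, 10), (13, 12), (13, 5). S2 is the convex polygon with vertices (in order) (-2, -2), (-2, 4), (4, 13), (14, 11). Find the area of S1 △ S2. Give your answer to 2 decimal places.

|S1| = 118, |S2| = 99, |S1∩S2| = 60.7164.
|S1 △ S2| = |S1| + |S2| − 2·|S1∩S2| = 118 + 99 − 121.4328 = 95.57.

95.57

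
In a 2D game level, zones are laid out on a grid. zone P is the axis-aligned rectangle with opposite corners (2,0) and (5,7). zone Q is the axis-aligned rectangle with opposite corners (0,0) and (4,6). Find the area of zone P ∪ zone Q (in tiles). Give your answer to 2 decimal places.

33.00

By inclusion–exclusion:
Individual areas: |zone P| = 21, |zone Q| = 24.
|zone P∩zone Q|: x∈[2,4], y∈[0,6] → 2·6 = 12.
|zone P ∪ zone Q| = 45 − 12 = 33.00.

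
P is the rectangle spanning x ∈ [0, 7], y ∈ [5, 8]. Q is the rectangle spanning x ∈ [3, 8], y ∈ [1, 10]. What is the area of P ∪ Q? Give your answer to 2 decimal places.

By inclusion–exclusion:
Individual areas: |P| = 21, |Q| = 45.
|P∩Q|: x∈[3,7], y∈[5,8] → 4·3 = 12.
|P ∪ Q| = 66 − 12 = 54.00.

54.00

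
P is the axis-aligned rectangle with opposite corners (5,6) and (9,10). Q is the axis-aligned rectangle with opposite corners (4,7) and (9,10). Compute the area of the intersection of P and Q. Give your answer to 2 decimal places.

|P∩Q|: x∈[5,9], y∈[7,10] → 4·3 = 12.

12.00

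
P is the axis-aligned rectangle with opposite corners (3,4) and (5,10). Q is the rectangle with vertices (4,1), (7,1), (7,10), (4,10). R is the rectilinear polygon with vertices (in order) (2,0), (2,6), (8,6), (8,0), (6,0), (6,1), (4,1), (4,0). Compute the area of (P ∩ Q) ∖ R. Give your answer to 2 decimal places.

4.00

|P ∩ Q| = 6.
|(P ∩ Q) ∩ R| = 2.
|(P ∩ Q) ∖ R| = 6 − 2 = 4.00.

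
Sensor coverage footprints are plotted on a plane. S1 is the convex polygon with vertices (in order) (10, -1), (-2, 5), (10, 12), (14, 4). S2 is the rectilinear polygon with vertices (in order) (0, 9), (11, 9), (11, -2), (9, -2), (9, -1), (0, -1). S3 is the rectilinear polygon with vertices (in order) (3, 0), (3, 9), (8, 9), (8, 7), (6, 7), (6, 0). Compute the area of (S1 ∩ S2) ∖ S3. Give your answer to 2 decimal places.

|S1 ∩ S2| = 77.494.
|(S1 ∩ S2) ∩ S3| = 24.744.
|(S1 ∩ S2) ∖ S3| = 77.494 − 24.744 = 52.75.

52.75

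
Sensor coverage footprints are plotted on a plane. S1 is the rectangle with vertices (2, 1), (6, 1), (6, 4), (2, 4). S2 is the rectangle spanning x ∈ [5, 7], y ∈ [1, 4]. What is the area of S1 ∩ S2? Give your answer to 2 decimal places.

3.00

|S1∩S2|: x∈[5,6], y∈[1,4] → 1·3 = 3.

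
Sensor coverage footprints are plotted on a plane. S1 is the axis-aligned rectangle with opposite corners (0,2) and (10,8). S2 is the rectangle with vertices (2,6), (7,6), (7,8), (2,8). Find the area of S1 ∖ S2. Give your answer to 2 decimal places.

50.00

|S1∩S2|: x∈[2,7], y∈[6,8] → 5·2 = 10.
|S1| = 60.
|S1 ∖ S2| = |S1| − |S1∩S2| = 60 − 10 = 50.00.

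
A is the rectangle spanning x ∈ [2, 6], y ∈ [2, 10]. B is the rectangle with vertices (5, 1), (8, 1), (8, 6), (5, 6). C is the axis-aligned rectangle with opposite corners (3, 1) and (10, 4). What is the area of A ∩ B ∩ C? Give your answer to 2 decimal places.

The intersection is the polygon with vertices (5,2), (5,4), (6,4), (6,2).
By the shoelace formula its area is 2.00.

2.00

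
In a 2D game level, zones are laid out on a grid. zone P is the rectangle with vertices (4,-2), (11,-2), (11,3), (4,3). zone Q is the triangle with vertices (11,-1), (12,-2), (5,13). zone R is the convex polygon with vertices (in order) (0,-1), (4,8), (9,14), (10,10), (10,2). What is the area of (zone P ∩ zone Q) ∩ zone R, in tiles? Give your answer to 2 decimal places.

The region (zone P ∩ zone Q) ∩ zone R is the polygon with vertices (9.286,3), (9.667,3), (10,2.286), (10,2), (9.747,1.924).
By the shoelace formula its area is 0.39.

0.39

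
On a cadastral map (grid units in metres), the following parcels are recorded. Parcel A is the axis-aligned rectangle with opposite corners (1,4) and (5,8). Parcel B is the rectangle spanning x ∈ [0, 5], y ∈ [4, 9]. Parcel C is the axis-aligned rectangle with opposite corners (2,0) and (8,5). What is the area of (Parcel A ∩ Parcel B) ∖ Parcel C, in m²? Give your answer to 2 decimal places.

13.00

|Parcel A ∩ Parcel B| = 16.
|(Parcel A ∩ Parcel B) ∩ Parcel C| = 3.
|(Parcel A ∩ Parcel B) ∖ Parcel C| = 16 − 3 = 13.00.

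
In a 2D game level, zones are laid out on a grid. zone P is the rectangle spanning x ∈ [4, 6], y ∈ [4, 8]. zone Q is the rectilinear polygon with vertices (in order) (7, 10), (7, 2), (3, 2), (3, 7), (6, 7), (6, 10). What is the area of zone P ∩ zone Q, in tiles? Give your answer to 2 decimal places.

6.00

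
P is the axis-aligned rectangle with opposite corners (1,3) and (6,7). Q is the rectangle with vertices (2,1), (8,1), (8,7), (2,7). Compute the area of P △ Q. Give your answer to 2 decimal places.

|P∩Q|: x∈[2,6], y∈[3,7] → 4·4 = 16.
|P △ Q| = |P| + |Q| − 2·|P∩Q| = 20 + 36 − 32 = 24.00.

24.00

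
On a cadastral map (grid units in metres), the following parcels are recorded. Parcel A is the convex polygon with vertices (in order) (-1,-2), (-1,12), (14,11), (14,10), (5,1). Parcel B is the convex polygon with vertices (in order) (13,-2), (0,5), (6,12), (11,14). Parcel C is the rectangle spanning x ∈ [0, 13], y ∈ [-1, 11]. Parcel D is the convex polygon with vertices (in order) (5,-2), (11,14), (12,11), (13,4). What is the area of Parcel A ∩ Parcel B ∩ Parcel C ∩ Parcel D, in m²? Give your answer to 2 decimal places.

The intersection is the polygon with vertices (6.8,2.8), (9.875,11), (11.375,11), (11.778,7.778).
By the shoelace formula its area is 15.17.

15.17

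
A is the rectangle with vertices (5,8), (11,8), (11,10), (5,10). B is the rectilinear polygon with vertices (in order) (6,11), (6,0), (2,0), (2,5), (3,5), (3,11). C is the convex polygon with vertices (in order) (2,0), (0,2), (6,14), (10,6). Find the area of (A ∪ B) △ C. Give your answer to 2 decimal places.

40.50

|A ∪ B| = 48.
|(A ∪ B) ∩ C| = 34.75.
|(A ∪ B) △ C| = 48 + 62 − 69.5 = 40.50.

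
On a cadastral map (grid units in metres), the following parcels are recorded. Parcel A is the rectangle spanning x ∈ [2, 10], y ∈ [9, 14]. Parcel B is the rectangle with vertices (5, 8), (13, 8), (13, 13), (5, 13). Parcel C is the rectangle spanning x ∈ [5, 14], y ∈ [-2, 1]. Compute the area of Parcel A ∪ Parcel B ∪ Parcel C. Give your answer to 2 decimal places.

By inclusion–exclusion:
Individual areas: |Parcel A| = 40, |Parcel B| = 40, |Parcel C| = 27.
|Parcel A∩Parcel B|: x∈[5,10], y∈[9,13] → 5·4 = 20.
|Parcel A∩Parcel C| = 0 (no overlap).
|Parcel B∩Parcel C| = 0 (no overlap).
|Parcel A∩Parcel B∩Parcel C| = 0.
|Parcel A ∪ Parcel B ∪ Parcel C| = 107 − 20 + 0 = 87.00.

87.00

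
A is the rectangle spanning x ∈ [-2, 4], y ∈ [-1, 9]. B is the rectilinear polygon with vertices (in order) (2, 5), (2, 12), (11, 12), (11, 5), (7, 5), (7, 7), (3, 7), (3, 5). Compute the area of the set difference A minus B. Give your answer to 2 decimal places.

54.00

|A| = 60, |A∩B| = 6.
|A ∖ B| = |A| − |A∩B| = 60 − 6 = 54.00.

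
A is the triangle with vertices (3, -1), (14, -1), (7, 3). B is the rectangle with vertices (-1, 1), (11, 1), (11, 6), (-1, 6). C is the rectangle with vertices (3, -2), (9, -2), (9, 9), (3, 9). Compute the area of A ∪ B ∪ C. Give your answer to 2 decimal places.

By inclusion–exclusion:
Individual areas: |A| = 22, |B| = 60, |C| = 66.
|A∩B| = 5.5.
|A∩C| = 14.8571.
|B∩C|: x∈[3,9], y∈[1,6] → 6·5 = 30.
|A∩B∩C| = 4.8571.
|A ∪ B ∪ C| = 148 − 50.3571 + 4.8571 = 102.50.

102.50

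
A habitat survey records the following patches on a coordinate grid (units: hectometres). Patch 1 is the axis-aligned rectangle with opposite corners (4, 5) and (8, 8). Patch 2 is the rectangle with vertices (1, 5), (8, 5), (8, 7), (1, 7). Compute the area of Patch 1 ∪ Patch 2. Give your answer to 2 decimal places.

By inclusion–exclusion:
Individual areas: |Patch 1| = 12, |Patch 2| = 14.
|Patch 1∩Patch 2|: x∈[4,8], y∈[5,7] → 4·2 = 8.
|Patch 1 ∪ Patch 2| = 26 − 8 = 18.00.

18.00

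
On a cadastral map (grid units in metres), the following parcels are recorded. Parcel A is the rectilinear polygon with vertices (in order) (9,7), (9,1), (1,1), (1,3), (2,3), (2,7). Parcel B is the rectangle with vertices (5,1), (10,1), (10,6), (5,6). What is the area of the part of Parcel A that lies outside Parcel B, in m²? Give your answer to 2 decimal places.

|Parcel A| = 44, |Parcel A∩Parcel B| = 20.
|Parcel A ∖ Parcel B| = |Parcel A| − |Parcel A∩Parcel B| = 44 − 20 = 24.00.

24.00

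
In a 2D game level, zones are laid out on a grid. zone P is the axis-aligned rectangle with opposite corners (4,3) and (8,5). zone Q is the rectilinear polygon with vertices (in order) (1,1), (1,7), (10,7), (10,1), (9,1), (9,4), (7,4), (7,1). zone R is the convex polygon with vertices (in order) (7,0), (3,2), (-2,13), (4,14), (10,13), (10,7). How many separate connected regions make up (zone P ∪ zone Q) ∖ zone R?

(zone P ∪ zone Q) ∖ zone R splits into 2 disjoint pieces (area 7.4, area 4.9286).

2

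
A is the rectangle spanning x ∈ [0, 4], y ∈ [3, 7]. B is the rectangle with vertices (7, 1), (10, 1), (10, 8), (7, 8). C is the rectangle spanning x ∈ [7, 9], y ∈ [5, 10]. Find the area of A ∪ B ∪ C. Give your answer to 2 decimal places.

By inclusion–exclusion:
Individual areas: |A| = 16, |B| = 21, |C| = 10.
|A∩B| = 0 (no overlap).
|A∩C| = 0 (no overlap).
|B∩C|: x∈[7,9], y∈[5,8] → 2·3 = 6.
|A∩B∩C| = 0.
|A ∪ B ∪ C| = 47 − 6 + 0 = 41.00.

41.00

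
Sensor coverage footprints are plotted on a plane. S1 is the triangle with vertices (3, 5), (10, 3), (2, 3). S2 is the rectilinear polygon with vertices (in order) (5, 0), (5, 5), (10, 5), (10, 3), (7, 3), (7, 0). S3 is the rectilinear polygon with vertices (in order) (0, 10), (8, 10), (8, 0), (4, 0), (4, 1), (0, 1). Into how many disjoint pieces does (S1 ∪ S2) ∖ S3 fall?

1

(S1 ∪ S2) ∖ S3 is a single connected region.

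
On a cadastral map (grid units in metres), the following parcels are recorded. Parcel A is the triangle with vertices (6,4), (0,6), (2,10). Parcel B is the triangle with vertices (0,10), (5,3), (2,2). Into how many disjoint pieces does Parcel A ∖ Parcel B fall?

2

Parcel A ∖ Parcel B splits into 2 disjoint pieces (area 8.8529, area 0.8485).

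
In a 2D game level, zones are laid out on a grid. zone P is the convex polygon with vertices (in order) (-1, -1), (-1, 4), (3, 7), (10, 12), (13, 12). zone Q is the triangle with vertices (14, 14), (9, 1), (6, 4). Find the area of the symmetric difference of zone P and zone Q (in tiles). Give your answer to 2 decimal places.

73.20

|zone P| = 47.5, |zone Q| = 27, |zone P∩zone Q| = 0.65.
|zone P △ zone Q| = |zone P| + |zone Q| − 2·|zone P∩zone Q| = 47.5 + 27 − 1.3 = 73.20.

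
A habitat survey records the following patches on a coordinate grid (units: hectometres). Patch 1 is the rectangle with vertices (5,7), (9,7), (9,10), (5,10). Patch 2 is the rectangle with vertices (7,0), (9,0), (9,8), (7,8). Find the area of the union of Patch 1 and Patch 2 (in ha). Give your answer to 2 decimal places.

By inclusion–exclusion:
Individual areas: |Patch 1| = 12, |Patch 2| = 16.
|Patch 1∩Patch 2|: x∈[7,9], y∈[7,8] → 2·1 = 2.
|Patch 1 ∪ Patch 2| = 28 − 2 = 26.00.

26.00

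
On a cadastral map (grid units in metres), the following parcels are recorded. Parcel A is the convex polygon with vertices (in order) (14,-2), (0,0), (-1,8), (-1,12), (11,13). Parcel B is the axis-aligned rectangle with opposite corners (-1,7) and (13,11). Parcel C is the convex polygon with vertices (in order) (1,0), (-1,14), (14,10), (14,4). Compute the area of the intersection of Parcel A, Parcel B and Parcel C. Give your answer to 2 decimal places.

The intersection is the polygon with vertices (10.25,11), (11.465,10.676), (12.2,7), (0,7), (-0.571,11).
By the shoelace formula its area is 48.16.

48.16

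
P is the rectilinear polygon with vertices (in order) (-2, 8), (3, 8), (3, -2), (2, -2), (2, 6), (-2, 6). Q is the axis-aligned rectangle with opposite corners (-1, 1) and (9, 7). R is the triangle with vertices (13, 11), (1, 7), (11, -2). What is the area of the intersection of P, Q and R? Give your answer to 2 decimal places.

The intersection is the polygon with vertices (3,7), (3,5.2), (1,7).
By the shoelace formula its area is 1.80.

1.80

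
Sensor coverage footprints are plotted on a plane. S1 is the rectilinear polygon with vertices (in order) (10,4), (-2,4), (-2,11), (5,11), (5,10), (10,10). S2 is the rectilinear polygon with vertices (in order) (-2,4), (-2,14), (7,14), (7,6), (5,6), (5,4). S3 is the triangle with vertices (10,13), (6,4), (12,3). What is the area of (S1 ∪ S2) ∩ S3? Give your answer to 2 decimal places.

The region (S1 ∪ S2) ∩ S3 is the polygon with vertices (10,10), (10,4), (6,4), (8.667,10).
By the shoelace formula its area is 16.00.

16.00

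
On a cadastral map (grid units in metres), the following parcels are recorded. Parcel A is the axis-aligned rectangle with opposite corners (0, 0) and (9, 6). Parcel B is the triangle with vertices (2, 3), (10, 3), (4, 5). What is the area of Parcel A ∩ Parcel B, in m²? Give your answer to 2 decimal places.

7.83

The intersection is the polygon with vertices (9,3), (2,3), (4,5), (9,3.333).
By the shoelace formula its area is 7.83.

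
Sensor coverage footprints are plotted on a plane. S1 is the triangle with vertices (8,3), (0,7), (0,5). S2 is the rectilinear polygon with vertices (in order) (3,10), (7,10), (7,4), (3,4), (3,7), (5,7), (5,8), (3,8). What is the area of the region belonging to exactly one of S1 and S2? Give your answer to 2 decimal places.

25.75

|S1| = 8, |S2| = 22, |S1∩S2| = 2.125.
|S1 △ S2| = |S1| + |S2| − 2·|S1∩S2| = 8 + 22 − 4.25 = 25.75.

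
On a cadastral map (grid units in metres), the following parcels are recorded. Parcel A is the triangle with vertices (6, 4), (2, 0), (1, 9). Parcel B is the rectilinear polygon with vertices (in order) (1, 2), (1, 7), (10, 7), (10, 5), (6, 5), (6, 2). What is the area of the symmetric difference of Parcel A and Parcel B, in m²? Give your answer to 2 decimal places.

21.00

|Parcel A| = 20, |Parcel B| = 33, |Parcel A∩Parcel B| = 16.
|Parcel A △ Parcel B| = |Parcel A| + |Parcel B| − 2·|Parcel A∩Parcel B| = 20 + 33 − 32 = 21.00.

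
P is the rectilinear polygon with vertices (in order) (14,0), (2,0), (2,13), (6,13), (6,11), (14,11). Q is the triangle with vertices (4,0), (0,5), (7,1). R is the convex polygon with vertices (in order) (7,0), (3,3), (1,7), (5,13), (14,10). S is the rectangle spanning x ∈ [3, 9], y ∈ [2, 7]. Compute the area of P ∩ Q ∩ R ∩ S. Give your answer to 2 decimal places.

0.78

The intersection is the polygon with vertices (3,3), (3,3.286), (5.25,2), (4.333,2).
By the shoelace formula its area is 0.78.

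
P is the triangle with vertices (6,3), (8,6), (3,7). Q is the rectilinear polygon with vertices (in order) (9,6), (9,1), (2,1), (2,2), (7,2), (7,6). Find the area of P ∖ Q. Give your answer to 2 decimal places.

|P| = 8.5, |P∩Q| = 0.75.
|P ∖ Q| = |P| − |P∩Q| = 8.5 − 0.75 = 7.75.

7.75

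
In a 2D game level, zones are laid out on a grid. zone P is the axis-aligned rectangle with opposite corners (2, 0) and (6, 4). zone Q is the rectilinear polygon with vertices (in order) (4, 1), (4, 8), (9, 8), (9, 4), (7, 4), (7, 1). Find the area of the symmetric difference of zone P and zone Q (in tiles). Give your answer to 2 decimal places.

|zone P| = 16, |zone Q| = 29, |zone P∩zone Q| = 6.
|zone P △ zone Q| = |zone P| + |zone Q| − 2·|zone P∩zone Q| = 16 + 29 − 12 = 33.00.

33.00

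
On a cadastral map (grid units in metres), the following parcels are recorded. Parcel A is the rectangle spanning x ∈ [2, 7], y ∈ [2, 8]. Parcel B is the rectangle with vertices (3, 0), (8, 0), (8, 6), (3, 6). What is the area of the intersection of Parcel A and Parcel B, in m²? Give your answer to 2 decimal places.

16.00

|Parcel A∩Parcel B|: x∈[3,7], y∈[2,6] → 4·4 = 16.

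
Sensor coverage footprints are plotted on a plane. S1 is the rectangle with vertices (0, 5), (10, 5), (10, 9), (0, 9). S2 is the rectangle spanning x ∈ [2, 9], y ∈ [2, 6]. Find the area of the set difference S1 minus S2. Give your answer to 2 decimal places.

|S1∩S2|: x∈[2,9], y∈[5,6] → 7·1 = 7.
|S1| = 40.
|S1 ∖ S2| = |S1| − |S1∩S2| = 40 − 7 = 33.00.

33.00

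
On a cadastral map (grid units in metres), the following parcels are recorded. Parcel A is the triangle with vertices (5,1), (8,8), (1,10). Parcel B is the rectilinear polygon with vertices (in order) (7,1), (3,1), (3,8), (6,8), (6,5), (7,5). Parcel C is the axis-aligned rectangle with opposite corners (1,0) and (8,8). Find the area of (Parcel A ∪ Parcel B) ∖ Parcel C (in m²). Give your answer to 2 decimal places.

6.11

|Parcel A ∪ Parcel B| = 36.5714.
|(Parcel A ∪ Parcel B) ∩ Parcel C| = 30.4603.
|(Parcel A ∪ Parcel B) ∖ Parcel C| = 36.5714 − 30.4603 = 6.11.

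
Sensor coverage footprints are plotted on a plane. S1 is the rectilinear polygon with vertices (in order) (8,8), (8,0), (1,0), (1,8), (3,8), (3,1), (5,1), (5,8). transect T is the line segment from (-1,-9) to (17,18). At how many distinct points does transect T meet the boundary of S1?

The segment meets the boundary at (8,4.5), (5,0).

2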